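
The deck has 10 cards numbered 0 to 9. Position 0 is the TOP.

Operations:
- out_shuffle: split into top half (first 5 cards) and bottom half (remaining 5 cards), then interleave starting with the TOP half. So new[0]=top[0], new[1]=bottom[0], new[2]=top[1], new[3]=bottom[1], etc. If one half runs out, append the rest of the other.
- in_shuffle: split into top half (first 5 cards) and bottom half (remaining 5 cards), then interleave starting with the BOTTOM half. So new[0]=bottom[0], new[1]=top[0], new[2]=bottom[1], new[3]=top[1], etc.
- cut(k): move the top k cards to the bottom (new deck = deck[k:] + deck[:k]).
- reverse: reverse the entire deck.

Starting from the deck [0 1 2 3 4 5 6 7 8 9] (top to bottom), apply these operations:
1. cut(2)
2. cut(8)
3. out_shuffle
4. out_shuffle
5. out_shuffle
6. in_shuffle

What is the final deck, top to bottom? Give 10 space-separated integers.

Answer: 4 0 3 8 2 7 1 6 9 5

Derivation:
After op 1 (cut(2)): [2 3 4 5 6 7 8 9 0 1]
After op 2 (cut(8)): [0 1 2 3 4 5 6 7 8 9]
After op 3 (out_shuffle): [0 5 1 6 2 7 3 8 4 9]
After op 4 (out_shuffle): [0 7 5 3 1 8 6 4 2 9]
After op 5 (out_shuffle): [0 8 7 6 5 4 3 2 1 9]
After op 6 (in_shuffle): [4 0 3 8 2 7 1 6 9 5]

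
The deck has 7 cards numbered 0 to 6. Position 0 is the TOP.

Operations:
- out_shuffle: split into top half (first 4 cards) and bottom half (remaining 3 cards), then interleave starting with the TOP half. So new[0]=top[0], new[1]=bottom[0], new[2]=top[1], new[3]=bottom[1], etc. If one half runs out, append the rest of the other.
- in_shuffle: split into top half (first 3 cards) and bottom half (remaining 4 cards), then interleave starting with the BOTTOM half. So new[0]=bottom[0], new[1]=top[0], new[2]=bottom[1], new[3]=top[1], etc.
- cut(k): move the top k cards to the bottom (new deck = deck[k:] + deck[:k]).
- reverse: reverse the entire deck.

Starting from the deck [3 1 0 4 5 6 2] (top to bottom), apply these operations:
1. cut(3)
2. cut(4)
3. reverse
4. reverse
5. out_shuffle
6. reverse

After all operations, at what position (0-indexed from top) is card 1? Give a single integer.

Answer: 4

Derivation:
After op 1 (cut(3)): [4 5 6 2 3 1 0]
After op 2 (cut(4)): [3 1 0 4 5 6 2]
After op 3 (reverse): [2 6 5 4 0 1 3]
After op 4 (reverse): [3 1 0 4 5 6 2]
After op 5 (out_shuffle): [3 5 1 6 0 2 4]
After op 6 (reverse): [4 2 0 6 1 5 3]
Card 1 is at position 4.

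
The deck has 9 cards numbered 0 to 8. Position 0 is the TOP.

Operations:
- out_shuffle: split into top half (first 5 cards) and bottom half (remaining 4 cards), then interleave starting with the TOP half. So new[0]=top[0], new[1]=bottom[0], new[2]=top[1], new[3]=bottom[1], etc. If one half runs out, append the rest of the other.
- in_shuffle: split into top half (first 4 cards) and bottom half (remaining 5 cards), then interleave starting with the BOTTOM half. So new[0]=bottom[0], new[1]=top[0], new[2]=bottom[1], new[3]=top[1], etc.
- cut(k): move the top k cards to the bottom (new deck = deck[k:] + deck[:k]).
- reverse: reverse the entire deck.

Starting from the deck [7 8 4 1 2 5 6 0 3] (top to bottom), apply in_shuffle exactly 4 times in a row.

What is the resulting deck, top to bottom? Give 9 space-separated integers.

Answer: 1 0 4 6 8 5 7 2 3

Derivation:
After op 1 (in_shuffle): [2 7 5 8 6 4 0 1 3]
After op 2 (in_shuffle): [6 2 4 7 0 5 1 8 3]
After op 3 (in_shuffle): [0 6 5 2 1 4 8 7 3]
After op 4 (in_shuffle): [1 0 4 6 8 5 7 2 3]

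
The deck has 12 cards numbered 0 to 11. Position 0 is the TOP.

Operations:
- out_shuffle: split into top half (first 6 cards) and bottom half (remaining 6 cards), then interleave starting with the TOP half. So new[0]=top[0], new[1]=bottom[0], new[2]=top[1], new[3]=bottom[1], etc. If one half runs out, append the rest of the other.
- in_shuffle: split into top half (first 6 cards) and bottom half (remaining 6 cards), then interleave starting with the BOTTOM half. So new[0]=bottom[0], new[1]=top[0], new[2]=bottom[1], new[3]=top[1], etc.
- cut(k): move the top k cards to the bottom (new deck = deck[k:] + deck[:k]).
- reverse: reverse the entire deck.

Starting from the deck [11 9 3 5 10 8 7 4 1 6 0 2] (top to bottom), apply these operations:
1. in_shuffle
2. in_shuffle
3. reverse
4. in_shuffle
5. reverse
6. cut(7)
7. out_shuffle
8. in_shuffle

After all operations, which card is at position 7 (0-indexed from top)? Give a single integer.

After op 1 (in_shuffle): [7 11 4 9 1 3 6 5 0 10 2 8]
After op 2 (in_shuffle): [6 7 5 11 0 4 10 9 2 1 8 3]
After op 3 (reverse): [3 8 1 2 9 10 4 0 11 5 7 6]
After op 4 (in_shuffle): [4 3 0 8 11 1 5 2 7 9 6 10]
After op 5 (reverse): [10 6 9 7 2 5 1 11 8 0 3 4]
After op 6 (cut(7)): [11 8 0 3 4 10 6 9 7 2 5 1]
After op 7 (out_shuffle): [11 6 8 9 0 7 3 2 4 5 10 1]
After op 8 (in_shuffle): [3 11 2 6 4 8 5 9 10 0 1 7]
Position 7: card 9.

Answer: 9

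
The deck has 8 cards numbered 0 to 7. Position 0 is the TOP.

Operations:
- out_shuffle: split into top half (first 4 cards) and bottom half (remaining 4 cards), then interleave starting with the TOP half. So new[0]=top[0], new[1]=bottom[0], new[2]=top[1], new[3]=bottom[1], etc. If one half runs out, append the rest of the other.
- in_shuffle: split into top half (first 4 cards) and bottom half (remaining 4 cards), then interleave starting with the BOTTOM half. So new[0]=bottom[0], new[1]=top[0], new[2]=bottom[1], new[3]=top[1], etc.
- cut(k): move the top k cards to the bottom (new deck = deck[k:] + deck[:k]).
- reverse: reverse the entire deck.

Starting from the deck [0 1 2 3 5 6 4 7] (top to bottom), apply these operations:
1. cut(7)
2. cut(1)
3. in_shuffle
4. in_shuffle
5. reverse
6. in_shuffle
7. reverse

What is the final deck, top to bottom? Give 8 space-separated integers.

After op 1 (cut(7)): [7 0 1 2 3 5 6 4]
After op 2 (cut(1)): [0 1 2 3 5 6 4 7]
After op 3 (in_shuffle): [5 0 6 1 4 2 7 3]
After op 4 (in_shuffle): [4 5 2 0 7 6 3 1]
After op 5 (reverse): [1 3 6 7 0 2 5 4]
After op 6 (in_shuffle): [0 1 2 3 5 6 4 7]
After op 7 (reverse): [7 4 6 5 3 2 1 0]

Answer: 7 4 6 5 3 2 1 0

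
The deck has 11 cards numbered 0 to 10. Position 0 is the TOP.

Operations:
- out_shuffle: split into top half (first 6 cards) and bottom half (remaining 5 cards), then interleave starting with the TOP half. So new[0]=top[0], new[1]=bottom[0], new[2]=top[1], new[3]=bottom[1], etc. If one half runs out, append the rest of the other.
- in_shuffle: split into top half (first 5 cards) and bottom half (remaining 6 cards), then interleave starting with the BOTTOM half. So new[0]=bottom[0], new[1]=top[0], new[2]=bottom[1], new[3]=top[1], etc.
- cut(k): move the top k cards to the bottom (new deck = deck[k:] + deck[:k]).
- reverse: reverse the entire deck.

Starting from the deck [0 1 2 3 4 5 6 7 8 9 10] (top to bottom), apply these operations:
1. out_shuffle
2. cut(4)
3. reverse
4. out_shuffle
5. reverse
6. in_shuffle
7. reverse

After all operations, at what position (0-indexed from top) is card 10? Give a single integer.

Answer: 9

Derivation:
After op 1 (out_shuffle): [0 6 1 7 2 8 3 9 4 10 5]
After op 2 (cut(4)): [2 8 3 9 4 10 5 0 6 1 7]
After op 3 (reverse): [7 1 6 0 5 10 4 9 3 8 2]
After op 4 (out_shuffle): [7 4 1 9 6 3 0 8 5 2 10]
After op 5 (reverse): [10 2 5 8 0 3 6 9 1 4 7]
After op 6 (in_shuffle): [3 10 6 2 9 5 1 8 4 0 7]
After op 7 (reverse): [7 0 4 8 1 5 9 2 6 10 3]
Card 10 is at position 9.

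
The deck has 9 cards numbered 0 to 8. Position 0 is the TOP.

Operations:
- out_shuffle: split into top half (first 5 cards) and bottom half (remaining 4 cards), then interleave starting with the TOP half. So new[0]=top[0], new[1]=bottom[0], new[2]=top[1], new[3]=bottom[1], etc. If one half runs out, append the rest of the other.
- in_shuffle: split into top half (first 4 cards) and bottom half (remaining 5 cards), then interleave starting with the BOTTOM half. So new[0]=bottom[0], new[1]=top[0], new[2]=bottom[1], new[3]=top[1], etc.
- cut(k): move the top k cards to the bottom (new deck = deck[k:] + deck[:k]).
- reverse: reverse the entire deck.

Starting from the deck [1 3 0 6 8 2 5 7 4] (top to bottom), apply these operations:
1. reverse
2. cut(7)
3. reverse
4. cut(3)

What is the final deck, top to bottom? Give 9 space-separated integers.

Answer: 2 5 7 4 1 3 0 6 8

Derivation:
After op 1 (reverse): [4 7 5 2 8 6 0 3 1]
After op 2 (cut(7)): [3 1 4 7 5 2 8 6 0]
After op 3 (reverse): [0 6 8 2 5 7 4 1 3]
After op 4 (cut(3)): [2 5 7 4 1 3 0 6 8]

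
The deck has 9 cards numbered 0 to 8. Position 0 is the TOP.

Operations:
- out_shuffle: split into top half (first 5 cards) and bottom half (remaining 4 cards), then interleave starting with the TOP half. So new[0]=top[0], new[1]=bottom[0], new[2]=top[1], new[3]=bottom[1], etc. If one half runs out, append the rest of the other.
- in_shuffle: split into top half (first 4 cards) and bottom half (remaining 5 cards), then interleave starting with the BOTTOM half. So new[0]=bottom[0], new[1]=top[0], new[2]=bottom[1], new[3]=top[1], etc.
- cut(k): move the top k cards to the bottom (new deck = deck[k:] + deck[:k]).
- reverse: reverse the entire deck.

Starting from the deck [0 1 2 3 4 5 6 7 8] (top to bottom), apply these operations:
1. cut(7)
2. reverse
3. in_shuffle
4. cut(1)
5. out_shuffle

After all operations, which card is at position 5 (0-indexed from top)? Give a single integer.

After op 1 (cut(7)): [7 8 0 1 2 3 4 5 6]
After op 2 (reverse): [6 5 4 3 2 1 0 8 7]
After op 3 (in_shuffle): [2 6 1 5 0 4 8 3 7]
After op 4 (cut(1)): [6 1 5 0 4 8 3 7 2]
After op 5 (out_shuffle): [6 8 1 3 5 7 0 2 4]
Position 5: card 7.

Answer: 7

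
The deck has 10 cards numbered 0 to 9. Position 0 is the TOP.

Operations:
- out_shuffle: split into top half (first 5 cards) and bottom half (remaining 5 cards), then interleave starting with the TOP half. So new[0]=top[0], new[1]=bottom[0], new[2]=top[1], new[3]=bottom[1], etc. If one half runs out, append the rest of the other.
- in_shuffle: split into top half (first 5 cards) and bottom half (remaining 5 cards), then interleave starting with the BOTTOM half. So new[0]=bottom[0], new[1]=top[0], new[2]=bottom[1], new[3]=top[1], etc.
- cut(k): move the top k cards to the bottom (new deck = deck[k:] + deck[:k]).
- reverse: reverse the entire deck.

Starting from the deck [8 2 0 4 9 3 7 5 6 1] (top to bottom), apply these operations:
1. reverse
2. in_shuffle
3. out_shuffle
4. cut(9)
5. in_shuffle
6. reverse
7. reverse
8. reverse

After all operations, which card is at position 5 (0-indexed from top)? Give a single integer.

Answer: 6

Derivation:
After op 1 (reverse): [1 6 5 7 3 9 4 0 2 8]
After op 2 (in_shuffle): [9 1 4 6 0 5 2 7 8 3]
After op 3 (out_shuffle): [9 5 1 2 4 7 6 8 0 3]
After op 4 (cut(9)): [3 9 5 1 2 4 7 6 8 0]
After op 5 (in_shuffle): [4 3 7 9 6 5 8 1 0 2]
After op 6 (reverse): [2 0 1 8 5 6 9 7 3 4]
After op 7 (reverse): [4 3 7 9 6 5 8 1 0 2]
After op 8 (reverse): [2 0 1 8 5 6 9 7 3 4]
Position 5: card 6.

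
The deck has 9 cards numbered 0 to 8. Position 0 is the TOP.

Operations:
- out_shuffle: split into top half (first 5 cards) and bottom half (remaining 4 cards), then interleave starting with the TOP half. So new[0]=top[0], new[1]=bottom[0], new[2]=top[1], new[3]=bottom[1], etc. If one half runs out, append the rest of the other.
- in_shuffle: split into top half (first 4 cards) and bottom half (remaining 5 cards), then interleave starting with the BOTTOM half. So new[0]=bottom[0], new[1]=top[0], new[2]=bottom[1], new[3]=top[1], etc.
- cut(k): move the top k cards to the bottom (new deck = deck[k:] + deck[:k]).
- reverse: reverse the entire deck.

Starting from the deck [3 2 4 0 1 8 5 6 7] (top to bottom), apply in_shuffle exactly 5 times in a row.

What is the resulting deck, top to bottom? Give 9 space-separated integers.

Answer: 2 0 8 6 3 4 1 5 7

Derivation:
After op 1 (in_shuffle): [1 3 8 2 5 4 6 0 7]
After op 2 (in_shuffle): [5 1 4 3 6 8 0 2 7]
After op 3 (in_shuffle): [6 5 8 1 0 4 2 3 7]
After op 4 (in_shuffle): [0 6 4 5 2 8 3 1 7]
After op 5 (in_shuffle): [2 0 8 6 3 4 1 5 7]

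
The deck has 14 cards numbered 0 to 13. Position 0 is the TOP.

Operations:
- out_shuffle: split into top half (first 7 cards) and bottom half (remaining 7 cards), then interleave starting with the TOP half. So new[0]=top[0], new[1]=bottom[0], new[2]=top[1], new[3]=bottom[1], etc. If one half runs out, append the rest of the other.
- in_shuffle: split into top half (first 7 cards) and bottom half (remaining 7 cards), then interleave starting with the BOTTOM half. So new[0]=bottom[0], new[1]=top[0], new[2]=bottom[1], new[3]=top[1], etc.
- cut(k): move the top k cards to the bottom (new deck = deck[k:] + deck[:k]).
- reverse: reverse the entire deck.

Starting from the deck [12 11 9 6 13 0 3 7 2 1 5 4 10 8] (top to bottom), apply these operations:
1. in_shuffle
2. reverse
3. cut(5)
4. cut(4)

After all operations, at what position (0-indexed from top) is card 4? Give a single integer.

Answer: 10

Derivation:
After op 1 (in_shuffle): [7 12 2 11 1 9 5 6 4 13 10 0 8 3]
After op 2 (reverse): [3 8 0 10 13 4 6 5 9 1 11 2 12 7]
After op 3 (cut(5)): [4 6 5 9 1 11 2 12 7 3 8 0 10 13]
After op 4 (cut(4)): [1 11 2 12 7 3 8 0 10 13 4 6 5 9]
Card 4 is at position 10.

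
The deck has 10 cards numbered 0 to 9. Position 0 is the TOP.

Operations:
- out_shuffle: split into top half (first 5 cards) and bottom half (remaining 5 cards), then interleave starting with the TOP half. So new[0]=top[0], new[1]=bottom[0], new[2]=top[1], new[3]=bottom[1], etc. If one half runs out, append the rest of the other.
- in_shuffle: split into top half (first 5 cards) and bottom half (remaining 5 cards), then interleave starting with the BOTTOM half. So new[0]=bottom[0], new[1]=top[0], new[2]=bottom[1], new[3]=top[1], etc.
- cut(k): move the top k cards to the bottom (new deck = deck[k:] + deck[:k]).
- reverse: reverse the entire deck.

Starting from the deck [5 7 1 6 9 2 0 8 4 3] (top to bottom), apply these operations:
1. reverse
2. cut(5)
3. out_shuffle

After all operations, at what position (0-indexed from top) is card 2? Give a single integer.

Answer: 9

Derivation:
After op 1 (reverse): [3 4 8 0 2 9 6 1 7 5]
After op 2 (cut(5)): [9 6 1 7 5 3 4 8 0 2]
After op 3 (out_shuffle): [9 3 6 4 1 8 7 0 5 2]
Card 2 is at position 9.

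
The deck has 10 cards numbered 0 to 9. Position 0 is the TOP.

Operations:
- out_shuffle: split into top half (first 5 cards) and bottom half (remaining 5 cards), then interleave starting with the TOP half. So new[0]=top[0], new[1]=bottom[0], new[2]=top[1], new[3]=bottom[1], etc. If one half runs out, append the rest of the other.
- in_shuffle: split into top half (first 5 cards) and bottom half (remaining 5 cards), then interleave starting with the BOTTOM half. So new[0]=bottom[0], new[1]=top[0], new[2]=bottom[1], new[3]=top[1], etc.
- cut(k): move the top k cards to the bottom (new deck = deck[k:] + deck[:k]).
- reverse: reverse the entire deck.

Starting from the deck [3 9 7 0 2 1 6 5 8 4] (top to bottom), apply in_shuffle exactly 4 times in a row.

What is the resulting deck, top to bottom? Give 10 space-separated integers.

Answer: 8 6 2 7 3 4 5 1 0 9

Derivation:
After op 1 (in_shuffle): [1 3 6 9 5 7 8 0 4 2]
After op 2 (in_shuffle): [7 1 8 3 0 6 4 9 2 5]
After op 3 (in_shuffle): [6 7 4 1 9 8 2 3 5 0]
After op 4 (in_shuffle): [8 6 2 7 3 4 5 1 0 9]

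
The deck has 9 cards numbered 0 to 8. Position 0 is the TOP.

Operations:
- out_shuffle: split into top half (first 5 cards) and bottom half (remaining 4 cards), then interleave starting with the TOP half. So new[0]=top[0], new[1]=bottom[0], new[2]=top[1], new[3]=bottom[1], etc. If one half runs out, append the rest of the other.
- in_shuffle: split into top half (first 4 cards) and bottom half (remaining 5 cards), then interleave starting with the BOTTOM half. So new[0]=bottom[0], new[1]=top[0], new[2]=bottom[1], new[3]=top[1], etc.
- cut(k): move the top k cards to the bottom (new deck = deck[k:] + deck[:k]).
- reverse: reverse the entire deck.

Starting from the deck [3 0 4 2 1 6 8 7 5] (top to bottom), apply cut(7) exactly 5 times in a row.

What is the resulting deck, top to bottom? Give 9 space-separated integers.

After op 1 (cut(7)): [7 5 3 0 4 2 1 6 8]
After op 2 (cut(7)): [6 8 7 5 3 0 4 2 1]
After op 3 (cut(7)): [2 1 6 8 7 5 3 0 4]
After op 4 (cut(7)): [0 4 2 1 6 8 7 5 3]
After op 5 (cut(7)): [5 3 0 4 2 1 6 8 7]

Answer: 5 3 0 4 2 1 6 8 7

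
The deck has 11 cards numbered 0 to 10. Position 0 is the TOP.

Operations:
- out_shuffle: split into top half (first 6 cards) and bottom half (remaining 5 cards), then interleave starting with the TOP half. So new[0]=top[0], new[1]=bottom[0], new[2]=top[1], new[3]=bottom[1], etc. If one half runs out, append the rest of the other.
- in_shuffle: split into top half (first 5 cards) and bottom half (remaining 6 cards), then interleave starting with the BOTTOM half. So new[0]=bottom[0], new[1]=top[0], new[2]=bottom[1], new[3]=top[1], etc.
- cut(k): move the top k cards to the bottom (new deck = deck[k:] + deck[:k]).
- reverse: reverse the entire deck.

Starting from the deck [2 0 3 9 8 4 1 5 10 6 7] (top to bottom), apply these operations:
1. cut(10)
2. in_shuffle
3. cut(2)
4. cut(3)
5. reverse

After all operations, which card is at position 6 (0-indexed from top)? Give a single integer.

After op 1 (cut(10)): [7 2 0 3 9 8 4 1 5 10 6]
After op 2 (in_shuffle): [8 7 4 2 1 0 5 3 10 9 6]
After op 3 (cut(2)): [4 2 1 0 5 3 10 9 6 8 7]
After op 4 (cut(3)): [0 5 3 10 9 6 8 7 4 2 1]
After op 5 (reverse): [1 2 4 7 8 6 9 10 3 5 0]
Position 6: card 9.

Answer: 9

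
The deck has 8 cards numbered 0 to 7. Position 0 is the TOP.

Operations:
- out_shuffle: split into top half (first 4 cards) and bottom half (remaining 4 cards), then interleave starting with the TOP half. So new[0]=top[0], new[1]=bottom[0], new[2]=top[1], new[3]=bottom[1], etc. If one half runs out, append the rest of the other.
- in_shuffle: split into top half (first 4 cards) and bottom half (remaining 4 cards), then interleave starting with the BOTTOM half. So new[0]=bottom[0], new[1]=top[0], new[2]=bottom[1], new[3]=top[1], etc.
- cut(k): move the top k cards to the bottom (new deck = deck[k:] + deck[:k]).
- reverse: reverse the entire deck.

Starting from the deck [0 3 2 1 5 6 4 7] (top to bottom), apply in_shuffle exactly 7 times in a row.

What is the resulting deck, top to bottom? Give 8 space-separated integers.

After op 1 (in_shuffle): [5 0 6 3 4 2 7 1]
After op 2 (in_shuffle): [4 5 2 0 7 6 1 3]
After op 3 (in_shuffle): [7 4 6 5 1 2 3 0]
After op 4 (in_shuffle): [1 7 2 4 3 6 0 5]
After op 5 (in_shuffle): [3 1 6 7 0 2 5 4]
After op 6 (in_shuffle): [0 3 2 1 5 6 4 7]
After op 7 (in_shuffle): [5 0 6 3 4 2 7 1]

Answer: 5 0 6 3 4 2 7 1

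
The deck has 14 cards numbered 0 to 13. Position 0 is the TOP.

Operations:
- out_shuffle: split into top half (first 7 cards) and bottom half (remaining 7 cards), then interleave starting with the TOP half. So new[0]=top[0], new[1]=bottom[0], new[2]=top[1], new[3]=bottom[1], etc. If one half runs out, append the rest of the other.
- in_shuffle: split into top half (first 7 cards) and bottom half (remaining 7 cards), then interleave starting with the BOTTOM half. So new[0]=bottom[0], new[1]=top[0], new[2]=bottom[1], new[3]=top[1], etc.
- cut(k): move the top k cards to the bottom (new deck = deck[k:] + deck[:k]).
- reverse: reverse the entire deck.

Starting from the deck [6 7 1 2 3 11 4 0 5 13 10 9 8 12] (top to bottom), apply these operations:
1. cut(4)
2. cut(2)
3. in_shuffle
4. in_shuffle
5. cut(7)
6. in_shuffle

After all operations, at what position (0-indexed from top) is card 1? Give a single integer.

Answer: 13

Derivation:
After op 1 (cut(4)): [3 11 4 0 5 13 10 9 8 12 6 7 1 2]
After op 2 (cut(2)): [4 0 5 13 10 9 8 12 6 7 1 2 3 11]
After op 3 (in_shuffle): [12 4 6 0 7 5 1 13 2 10 3 9 11 8]
After op 4 (in_shuffle): [13 12 2 4 10 6 3 0 9 7 11 5 8 1]
After op 5 (cut(7)): [0 9 7 11 5 8 1 13 12 2 4 10 6 3]
After op 6 (in_shuffle): [13 0 12 9 2 7 4 11 10 5 6 8 3 1]
Card 1 is at position 13.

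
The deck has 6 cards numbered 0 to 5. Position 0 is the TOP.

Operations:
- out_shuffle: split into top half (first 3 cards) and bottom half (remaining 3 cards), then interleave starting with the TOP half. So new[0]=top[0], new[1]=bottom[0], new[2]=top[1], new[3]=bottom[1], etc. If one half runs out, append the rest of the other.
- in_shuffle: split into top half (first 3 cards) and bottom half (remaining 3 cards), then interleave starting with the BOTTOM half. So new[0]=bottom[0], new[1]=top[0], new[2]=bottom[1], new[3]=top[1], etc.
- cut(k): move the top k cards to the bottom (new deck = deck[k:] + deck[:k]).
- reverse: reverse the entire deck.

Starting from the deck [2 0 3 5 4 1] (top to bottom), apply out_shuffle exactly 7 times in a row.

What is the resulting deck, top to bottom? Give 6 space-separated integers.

Answer: 2 3 4 0 5 1

Derivation:
After op 1 (out_shuffle): [2 5 0 4 3 1]
After op 2 (out_shuffle): [2 4 5 3 0 1]
After op 3 (out_shuffle): [2 3 4 0 5 1]
After op 4 (out_shuffle): [2 0 3 5 4 1]
After op 5 (out_shuffle): [2 5 0 4 3 1]
After op 6 (out_shuffle): [2 4 5 3 0 1]
After op 7 (out_shuffle): [2 3 4 0 5 1]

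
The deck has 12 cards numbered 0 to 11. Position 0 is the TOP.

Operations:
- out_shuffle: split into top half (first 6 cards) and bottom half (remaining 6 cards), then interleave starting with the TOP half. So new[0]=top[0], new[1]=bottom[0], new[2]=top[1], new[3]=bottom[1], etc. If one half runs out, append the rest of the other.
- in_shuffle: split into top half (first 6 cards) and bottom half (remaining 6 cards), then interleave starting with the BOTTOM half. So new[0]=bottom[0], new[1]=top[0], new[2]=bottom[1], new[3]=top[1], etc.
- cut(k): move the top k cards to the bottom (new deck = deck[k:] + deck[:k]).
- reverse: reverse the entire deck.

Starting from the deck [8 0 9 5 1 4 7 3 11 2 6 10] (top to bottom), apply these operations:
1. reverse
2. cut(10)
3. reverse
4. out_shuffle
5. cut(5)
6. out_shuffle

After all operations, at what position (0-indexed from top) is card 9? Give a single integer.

Answer: 3

Derivation:
After op 1 (reverse): [10 6 2 11 3 7 4 1 5 9 0 8]
After op 2 (cut(10)): [0 8 10 6 2 11 3 7 4 1 5 9]
After op 3 (reverse): [9 5 1 4 7 3 11 2 6 10 8 0]
After op 4 (out_shuffle): [9 11 5 2 1 6 4 10 7 8 3 0]
After op 5 (cut(5)): [6 4 10 7 8 3 0 9 11 5 2 1]
After op 6 (out_shuffle): [6 0 4 9 10 11 7 5 8 2 3 1]
Card 9 is at position 3.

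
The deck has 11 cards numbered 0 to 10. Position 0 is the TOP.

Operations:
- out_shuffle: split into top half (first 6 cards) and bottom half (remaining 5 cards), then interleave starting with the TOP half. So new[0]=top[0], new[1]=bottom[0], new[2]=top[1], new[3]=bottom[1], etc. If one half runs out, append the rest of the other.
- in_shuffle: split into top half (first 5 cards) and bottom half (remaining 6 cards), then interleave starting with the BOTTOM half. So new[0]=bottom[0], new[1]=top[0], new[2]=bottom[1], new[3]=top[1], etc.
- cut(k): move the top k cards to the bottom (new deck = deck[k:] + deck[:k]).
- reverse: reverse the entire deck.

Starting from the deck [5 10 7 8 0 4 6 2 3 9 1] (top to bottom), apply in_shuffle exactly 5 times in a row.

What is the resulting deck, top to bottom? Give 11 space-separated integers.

After op 1 (in_shuffle): [4 5 6 10 2 7 3 8 9 0 1]
After op 2 (in_shuffle): [7 4 3 5 8 6 9 10 0 2 1]
After op 3 (in_shuffle): [6 7 9 4 10 3 0 5 2 8 1]
After op 4 (in_shuffle): [3 6 0 7 5 9 2 4 8 10 1]
After op 5 (in_shuffle): [9 3 2 6 4 0 8 7 10 5 1]

Answer: 9 3 2 6 4 0 8 7 10 5 1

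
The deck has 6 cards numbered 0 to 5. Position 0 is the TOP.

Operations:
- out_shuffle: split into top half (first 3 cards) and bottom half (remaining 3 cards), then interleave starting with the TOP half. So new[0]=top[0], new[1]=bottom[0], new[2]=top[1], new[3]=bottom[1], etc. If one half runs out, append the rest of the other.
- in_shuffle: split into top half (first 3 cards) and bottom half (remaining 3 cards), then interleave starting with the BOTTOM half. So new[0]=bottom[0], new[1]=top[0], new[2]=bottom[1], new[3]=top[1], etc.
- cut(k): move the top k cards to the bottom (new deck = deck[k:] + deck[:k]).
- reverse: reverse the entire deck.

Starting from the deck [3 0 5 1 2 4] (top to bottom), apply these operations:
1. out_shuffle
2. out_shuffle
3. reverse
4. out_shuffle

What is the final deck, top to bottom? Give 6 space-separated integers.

Answer: 4 1 0 2 5 3

Derivation:
After op 1 (out_shuffle): [3 1 0 2 5 4]
After op 2 (out_shuffle): [3 2 1 5 0 4]
After op 3 (reverse): [4 0 5 1 2 3]
After op 4 (out_shuffle): [4 1 0 2 5 3]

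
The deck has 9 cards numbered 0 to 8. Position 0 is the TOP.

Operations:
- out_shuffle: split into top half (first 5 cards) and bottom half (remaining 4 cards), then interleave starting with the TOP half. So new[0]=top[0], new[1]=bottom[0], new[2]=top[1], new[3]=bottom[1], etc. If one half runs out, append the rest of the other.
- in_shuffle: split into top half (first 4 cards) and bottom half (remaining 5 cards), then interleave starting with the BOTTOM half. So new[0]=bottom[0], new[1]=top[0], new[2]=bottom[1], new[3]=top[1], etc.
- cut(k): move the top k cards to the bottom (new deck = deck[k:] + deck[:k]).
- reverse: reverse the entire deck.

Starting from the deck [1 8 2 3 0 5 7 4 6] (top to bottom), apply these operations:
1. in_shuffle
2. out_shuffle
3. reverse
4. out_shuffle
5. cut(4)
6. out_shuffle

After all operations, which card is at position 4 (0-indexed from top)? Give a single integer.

After op 1 (in_shuffle): [0 1 5 8 7 2 4 3 6]
After op 2 (out_shuffle): [0 2 1 4 5 3 8 6 7]
After op 3 (reverse): [7 6 8 3 5 4 1 2 0]
After op 4 (out_shuffle): [7 4 6 1 8 2 3 0 5]
After op 5 (cut(4)): [8 2 3 0 5 7 4 6 1]
After op 6 (out_shuffle): [8 7 2 4 3 6 0 1 5]
Position 4: card 3.

Answer: 3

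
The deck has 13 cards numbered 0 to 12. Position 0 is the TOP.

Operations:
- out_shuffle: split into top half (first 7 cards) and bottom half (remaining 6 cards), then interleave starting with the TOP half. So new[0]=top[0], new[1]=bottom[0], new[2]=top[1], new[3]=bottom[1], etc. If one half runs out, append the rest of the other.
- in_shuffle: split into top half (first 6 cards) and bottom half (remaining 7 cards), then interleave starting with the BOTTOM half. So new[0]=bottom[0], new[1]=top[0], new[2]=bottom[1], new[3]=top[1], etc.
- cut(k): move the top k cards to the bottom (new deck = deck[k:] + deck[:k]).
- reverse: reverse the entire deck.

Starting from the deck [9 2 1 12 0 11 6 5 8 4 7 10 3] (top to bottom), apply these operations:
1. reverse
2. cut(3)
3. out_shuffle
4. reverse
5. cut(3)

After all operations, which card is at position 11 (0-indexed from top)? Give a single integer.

After op 1 (reverse): [3 10 7 4 8 5 6 11 0 12 1 2 9]
After op 2 (cut(3)): [4 8 5 6 11 0 12 1 2 9 3 10 7]
After op 3 (out_shuffle): [4 1 8 2 5 9 6 3 11 10 0 7 12]
After op 4 (reverse): [12 7 0 10 11 3 6 9 5 2 8 1 4]
After op 5 (cut(3)): [10 11 3 6 9 5 2 8 1 4 12 7 0]
Position 11: card 7.

Answer: 7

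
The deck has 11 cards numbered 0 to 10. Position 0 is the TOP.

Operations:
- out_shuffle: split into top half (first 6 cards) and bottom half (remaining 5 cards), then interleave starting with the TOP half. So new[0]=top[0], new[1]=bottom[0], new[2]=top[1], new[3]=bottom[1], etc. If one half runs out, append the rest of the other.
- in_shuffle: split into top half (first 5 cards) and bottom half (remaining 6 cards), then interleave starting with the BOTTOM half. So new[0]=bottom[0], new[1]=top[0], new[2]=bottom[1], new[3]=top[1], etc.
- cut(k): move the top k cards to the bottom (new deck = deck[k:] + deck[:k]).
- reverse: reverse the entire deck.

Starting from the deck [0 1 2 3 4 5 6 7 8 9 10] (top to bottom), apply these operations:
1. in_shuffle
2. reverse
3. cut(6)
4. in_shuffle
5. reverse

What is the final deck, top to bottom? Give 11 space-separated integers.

After op 1 (in_shuffle): [5 0 6 1 7 2 8 3 9 4 10]
After op 2 (reverse): [10 4 9 3 8 2 7 1 6 0 5]
After op 3 (cut(6)): [7 1 6 0 5 10 4 9 3 8 2]
After op 4 (in_shuffle): [10 7 4 1 9 6 3 0 8 5 2]
After op 5 (reverse): [2 5 8 0 3 6 9 1 4 7 10]

Answer: 2 5 8 0 3 6 9 1 4 7 10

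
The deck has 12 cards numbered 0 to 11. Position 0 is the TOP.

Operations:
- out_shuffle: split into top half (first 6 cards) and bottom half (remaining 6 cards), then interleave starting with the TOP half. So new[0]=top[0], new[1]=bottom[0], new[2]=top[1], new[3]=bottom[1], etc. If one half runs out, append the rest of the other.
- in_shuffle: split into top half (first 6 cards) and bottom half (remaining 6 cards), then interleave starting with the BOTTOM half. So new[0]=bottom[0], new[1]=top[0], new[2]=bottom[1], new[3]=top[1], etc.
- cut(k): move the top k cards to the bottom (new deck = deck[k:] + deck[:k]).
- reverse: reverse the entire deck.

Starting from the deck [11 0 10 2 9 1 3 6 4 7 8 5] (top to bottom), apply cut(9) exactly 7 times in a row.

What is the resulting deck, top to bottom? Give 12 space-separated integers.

Answer: 2 9 1 3 6 4 7 8 5 11 0 10

Derivation:
After op 1 (cut(9)): [7 8 5 11 0 10 2 9 1 3 6 4]
After op 2 (cut(9)): [3 6 4 7 8 5 11 0 10 2 9 1]
After op 3 (cut(9)): [2 9 1 3 6 4 7 8 5 11 0 10]
After op 4 (cut(9)): [11 0 10 2 9 1 3 6 4 7 8 5]
After op 5 (cut(9)): [7 8 5 11 0 10 2 9 1 3 6 4]
After op 6 (cut(9)): [3 6 4 7 8 5 11 0 10 2 9 1]
After op 7 (cut(9)): [2 9 1 3 6 4 7 8 5 11 0 10]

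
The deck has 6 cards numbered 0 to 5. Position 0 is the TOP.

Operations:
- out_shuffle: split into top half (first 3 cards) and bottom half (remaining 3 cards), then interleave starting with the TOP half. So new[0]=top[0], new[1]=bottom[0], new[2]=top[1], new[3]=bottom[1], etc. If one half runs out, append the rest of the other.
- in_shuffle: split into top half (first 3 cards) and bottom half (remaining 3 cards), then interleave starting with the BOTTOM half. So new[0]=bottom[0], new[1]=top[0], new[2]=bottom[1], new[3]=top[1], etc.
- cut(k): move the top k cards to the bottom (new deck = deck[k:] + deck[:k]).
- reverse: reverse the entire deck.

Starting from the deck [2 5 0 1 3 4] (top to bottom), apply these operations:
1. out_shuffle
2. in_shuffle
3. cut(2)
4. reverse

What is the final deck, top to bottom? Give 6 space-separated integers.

After op 1 (out_shuffle): [2 1 5 3 0 4]
After op 2 (in_shuffle): [3 2 0 1 4 5]
After op 3 (cut(2)): [0 1 4 5 3 2]
After op 4 (reverse): [2 3 5 4 1 0]

Answer: 2 3 5 4 1 0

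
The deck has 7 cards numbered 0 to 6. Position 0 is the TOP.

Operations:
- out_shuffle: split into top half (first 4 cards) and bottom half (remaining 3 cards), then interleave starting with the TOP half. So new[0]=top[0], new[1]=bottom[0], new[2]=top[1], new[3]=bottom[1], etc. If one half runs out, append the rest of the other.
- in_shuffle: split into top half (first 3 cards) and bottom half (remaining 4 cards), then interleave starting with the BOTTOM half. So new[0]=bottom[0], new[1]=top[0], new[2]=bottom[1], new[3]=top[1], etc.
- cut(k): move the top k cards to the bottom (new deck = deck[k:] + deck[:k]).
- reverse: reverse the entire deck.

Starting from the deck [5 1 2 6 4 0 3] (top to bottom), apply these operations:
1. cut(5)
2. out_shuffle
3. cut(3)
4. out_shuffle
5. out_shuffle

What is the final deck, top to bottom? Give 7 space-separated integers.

Answer: 6 4 0 3 5 1 2

Derivation:
After op 1 (cut(5)): [0 3 5 1 2 6 4]
After op 2 (out_shuffle): [0 2 3 6 5 4 1]
After op 3 (cut(3)): [6 5 4 1 0 2 3]
After op 4 (out_shuffle): [6 0 5 2 4 3 1]
After op 5 (out_shuffle): [6 4 0 3 5 1 2]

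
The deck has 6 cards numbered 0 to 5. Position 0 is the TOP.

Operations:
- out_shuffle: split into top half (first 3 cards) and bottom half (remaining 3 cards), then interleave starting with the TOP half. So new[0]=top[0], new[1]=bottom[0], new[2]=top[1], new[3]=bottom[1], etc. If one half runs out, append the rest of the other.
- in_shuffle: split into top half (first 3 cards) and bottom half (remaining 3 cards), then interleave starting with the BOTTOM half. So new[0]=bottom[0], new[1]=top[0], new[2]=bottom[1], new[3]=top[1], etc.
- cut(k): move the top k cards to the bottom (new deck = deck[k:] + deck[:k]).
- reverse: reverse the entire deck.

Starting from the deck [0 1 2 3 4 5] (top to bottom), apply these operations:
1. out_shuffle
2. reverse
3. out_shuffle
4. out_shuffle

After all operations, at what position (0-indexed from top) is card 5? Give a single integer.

After op 1 (out_shuffle): [0 3 1 4 2 5]
After op 2 (reverse): [5 2 4 1 3 0]
After op 3 (out_shuffle): [5 1 2 3 4 0]
After op 4 (out_shuffle): [5 3 1 4 2 0]
Card 5 is at position 0.

Answer: 0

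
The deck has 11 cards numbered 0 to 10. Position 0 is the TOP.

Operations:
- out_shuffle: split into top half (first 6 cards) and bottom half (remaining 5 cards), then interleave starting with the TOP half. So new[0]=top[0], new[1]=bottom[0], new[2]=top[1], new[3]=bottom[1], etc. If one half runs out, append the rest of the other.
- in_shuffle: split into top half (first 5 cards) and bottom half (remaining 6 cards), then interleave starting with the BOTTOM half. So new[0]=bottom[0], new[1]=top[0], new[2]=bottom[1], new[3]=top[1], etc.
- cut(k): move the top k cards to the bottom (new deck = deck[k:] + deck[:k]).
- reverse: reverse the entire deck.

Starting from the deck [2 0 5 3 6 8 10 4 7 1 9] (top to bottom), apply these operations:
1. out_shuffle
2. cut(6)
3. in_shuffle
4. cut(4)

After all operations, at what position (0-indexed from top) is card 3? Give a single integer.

After op 1 (out_shuffle): [2 10 0 4 5 7 3 1 6 9 8]
After op 2 (cut(6)): [3 1 6 9 8 2 10 0 4 5 7]
After op 3 (in_shuffle): [2 3 10 1 0 6 4 9 5 8 7]
After op 4 (cut(4)): [0 6 4 9 5 8 7 2 3 10 1]
Card 3 is at position 8.

Answer: 8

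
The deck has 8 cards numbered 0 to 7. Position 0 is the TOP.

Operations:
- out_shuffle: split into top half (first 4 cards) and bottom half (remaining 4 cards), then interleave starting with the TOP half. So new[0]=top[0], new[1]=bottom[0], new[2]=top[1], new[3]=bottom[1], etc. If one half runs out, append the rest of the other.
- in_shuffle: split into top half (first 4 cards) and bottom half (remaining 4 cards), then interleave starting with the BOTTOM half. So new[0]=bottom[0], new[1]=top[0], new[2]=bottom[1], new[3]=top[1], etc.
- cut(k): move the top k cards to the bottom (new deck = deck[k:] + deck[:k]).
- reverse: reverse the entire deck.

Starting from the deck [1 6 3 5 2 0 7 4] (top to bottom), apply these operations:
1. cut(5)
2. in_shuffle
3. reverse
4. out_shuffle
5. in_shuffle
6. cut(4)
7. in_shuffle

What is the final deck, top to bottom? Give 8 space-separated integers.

After op 1 (cut(5)): [0 7 4 1 6 3 5 2]
After op 2 (in_shuffle): [6 0 3 7 5 4 2 1]
After op 3 (reverse): [1 2 4 5 7 3 0 6]
After op 4 (out_shuffle): [1 7 2 3 4 0 5 6]
After op 5 (in_shuffle): [4 1 0 7 5 2 6 3]
After op 6 (cut(4)): [5 2 6 3 4 1 0 7]
After op 7 (in_shuffle): [4 5 1 2 0 6 7 3]

Answer: 4 5 1 2 0 6 7 3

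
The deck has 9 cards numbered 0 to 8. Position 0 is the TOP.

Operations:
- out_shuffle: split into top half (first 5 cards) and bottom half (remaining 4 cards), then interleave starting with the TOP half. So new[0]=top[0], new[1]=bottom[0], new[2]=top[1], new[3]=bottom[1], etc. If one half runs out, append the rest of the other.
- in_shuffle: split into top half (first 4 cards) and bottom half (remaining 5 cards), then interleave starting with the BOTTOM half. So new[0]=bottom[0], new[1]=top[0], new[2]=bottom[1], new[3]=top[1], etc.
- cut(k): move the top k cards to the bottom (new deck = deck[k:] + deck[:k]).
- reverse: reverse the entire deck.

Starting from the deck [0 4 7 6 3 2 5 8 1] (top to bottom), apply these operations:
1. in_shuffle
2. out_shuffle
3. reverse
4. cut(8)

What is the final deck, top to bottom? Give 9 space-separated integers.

Answer: 3 5 1 4 6 2 8 0 7

Derivation:
After op 1 (in_shuffle): [3 0 2 4 5 7 8 6 1]
After op 2 (out_shuffle): [3 7 0 8 2 6 4 1 5]
After op 3 (reverse): [5 1 4 6 2 8 0 7 3]
After op 4 (cut(8)): [3 5 1 4 6 2 8 0 7]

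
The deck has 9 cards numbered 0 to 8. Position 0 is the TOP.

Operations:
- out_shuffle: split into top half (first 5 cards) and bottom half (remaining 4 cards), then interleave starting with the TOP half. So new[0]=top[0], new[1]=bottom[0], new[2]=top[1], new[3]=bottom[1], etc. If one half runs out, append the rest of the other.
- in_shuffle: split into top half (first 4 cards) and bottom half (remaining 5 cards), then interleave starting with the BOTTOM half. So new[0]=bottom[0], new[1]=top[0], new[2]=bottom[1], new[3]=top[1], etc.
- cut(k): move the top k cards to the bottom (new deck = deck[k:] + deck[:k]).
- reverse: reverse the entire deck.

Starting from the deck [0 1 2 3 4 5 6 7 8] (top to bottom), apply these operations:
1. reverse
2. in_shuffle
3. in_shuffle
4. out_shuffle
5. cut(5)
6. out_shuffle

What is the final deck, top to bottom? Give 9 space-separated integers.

Answer: 7 3 8 4 0 5 1 6 2

Derivation:
After op 1 (reverse): [8 7 6 5 4 3 2 1 0]
After op 2 (in_shuffle): [4 8 3 7 2 6 1 5 0]
After op 3 (in_shuffle): [2 4 6 8 1 3 5 7 0]
After op 4 (out_shuffle): [2 3 4 5 6 7 8 0 1]
After op 5 (cut(5)): [7 8 0 1 2 3 4 5 6]
After op 6 (out_shuffle): [7 3 8 4 0 5 1 6 2]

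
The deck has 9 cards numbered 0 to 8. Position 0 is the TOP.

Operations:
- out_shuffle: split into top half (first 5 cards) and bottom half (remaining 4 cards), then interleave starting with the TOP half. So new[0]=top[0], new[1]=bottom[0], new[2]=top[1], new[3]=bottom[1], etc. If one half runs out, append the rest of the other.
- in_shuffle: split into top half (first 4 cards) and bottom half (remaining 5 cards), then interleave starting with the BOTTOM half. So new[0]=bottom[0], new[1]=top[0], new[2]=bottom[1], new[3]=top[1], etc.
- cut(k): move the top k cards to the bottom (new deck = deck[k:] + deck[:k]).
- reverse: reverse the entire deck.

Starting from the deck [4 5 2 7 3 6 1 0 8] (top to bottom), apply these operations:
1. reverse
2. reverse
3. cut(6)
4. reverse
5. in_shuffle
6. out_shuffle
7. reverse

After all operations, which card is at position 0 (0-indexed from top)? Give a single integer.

After op 1 (reverse): [8 0 1 6 3 7 2 5 4]
After op 2 (reverse): [4 5 2 7 3 6 1 0 8]
After op 3 (cut(6)): [1 0 8 4 5 2 7 3 6]
After op 4 (reverse): [6 3 7 2 5 4 8 0 1]
After op 5 (in_shuffle): [5 6 4 3 8 7 0 2 1]
After op 6 (out_shuffle): [5 7 6 0 4 2 3 1 8]
After op 7 (reverse): [8 1 3 2 4 0 6 7 5]
Position 0: card 8.

Answer: 8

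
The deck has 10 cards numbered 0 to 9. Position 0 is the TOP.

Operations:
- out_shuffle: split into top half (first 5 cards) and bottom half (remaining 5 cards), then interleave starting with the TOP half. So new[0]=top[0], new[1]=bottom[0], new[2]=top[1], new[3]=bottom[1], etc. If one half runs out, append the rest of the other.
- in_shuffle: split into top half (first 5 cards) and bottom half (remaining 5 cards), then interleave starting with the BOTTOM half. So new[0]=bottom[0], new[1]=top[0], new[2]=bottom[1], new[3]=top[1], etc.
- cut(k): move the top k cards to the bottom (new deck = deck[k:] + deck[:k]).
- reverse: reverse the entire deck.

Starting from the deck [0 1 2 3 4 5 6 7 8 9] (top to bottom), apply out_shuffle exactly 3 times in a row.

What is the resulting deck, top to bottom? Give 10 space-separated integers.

Answer: 0 8 7 6 5 4 3 2 1 9

Derivation:
After op 1 (out_shuffle): [0 5 1 6 2 7 3 8 4 9]
After op 2 (out_shuffle): [0 7 5 3 1 8 6 4 2 9]
After op 3 (out_shuffle): [0 8 7 6 5 4 3 2 1 9]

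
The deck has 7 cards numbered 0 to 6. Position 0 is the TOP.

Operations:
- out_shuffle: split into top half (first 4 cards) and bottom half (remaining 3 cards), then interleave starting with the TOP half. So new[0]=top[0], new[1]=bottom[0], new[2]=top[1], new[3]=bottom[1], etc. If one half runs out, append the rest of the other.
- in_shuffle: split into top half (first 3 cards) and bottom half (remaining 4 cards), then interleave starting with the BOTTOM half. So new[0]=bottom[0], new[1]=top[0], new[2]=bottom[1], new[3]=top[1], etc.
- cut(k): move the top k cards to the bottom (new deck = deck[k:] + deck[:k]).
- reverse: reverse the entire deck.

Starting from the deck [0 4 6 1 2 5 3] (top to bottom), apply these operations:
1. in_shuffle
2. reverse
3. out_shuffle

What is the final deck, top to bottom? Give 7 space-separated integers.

After op 1 (in_shuffle): [1 0 2 4 5 6 3]
After op 2 (reverse): [3 6 5 4 2 0 1]
After op 3 (out_shuffle): [3 2 6 0 5 1 4]

Answer: 3 2 6 0 5 1 4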